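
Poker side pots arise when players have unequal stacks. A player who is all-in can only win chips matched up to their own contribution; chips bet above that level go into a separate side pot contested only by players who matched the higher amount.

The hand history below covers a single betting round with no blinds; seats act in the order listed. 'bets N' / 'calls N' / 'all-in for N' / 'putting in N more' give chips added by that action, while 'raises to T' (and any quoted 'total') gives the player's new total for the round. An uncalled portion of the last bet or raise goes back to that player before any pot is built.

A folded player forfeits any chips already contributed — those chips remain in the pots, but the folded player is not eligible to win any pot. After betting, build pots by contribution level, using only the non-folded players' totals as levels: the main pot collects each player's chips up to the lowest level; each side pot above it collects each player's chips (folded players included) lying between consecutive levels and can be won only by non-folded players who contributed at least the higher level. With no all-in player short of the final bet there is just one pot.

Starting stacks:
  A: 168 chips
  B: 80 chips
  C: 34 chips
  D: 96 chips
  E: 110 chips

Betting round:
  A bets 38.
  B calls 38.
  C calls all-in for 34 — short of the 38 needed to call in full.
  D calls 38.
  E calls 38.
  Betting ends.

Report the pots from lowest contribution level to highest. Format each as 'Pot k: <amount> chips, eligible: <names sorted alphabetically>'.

Contributions: A=38, B=38, C=34, D=38, E=38
Pot levels (distinct totals of non-folded players): 34, 38
Layer 1-34: 34 each from A, B, C, D, E = 34*5 = 170 chips; eligible A, B, C, D, E
Layer 35-38: 4 each from A, B, D, E = 4*4 = 16 chips; eligible A, B, D, E

Pot 1: 170 chips, eligible: A, B, C, D, E
Pot 2: 16 chips, eligible: A, B, D, E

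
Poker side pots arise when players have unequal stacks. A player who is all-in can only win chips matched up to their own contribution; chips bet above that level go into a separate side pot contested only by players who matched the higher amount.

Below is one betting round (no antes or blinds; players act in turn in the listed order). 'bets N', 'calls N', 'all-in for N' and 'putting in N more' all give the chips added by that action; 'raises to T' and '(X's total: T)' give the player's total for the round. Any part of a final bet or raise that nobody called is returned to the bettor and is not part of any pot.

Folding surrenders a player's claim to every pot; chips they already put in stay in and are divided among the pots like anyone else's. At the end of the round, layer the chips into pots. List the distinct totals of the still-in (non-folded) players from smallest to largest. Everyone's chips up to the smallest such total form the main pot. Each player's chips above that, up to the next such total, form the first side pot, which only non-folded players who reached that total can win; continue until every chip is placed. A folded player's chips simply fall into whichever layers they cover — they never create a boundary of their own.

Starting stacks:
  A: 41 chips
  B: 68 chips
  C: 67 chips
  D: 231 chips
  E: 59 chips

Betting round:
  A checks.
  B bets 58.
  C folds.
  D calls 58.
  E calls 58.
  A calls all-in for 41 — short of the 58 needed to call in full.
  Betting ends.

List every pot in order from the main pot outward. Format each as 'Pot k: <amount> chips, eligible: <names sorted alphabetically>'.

Contributions: A=41, B=58, D=58, E=58
Folded: C
Pot levels (distinct totals of non-folded players): 41, 58
Layer 1-41: 41 each from A, B, D, E = 41*4 = 164 chips; eligible A, B, D, E
Layer 42-58: 17 each from B, D, E = 17*3 = 51 chips; eligible B, D, E

Pot 1: 164 chips, eligible: A, B, D, E
Pot 2: 51 chips, eligible: B, D, E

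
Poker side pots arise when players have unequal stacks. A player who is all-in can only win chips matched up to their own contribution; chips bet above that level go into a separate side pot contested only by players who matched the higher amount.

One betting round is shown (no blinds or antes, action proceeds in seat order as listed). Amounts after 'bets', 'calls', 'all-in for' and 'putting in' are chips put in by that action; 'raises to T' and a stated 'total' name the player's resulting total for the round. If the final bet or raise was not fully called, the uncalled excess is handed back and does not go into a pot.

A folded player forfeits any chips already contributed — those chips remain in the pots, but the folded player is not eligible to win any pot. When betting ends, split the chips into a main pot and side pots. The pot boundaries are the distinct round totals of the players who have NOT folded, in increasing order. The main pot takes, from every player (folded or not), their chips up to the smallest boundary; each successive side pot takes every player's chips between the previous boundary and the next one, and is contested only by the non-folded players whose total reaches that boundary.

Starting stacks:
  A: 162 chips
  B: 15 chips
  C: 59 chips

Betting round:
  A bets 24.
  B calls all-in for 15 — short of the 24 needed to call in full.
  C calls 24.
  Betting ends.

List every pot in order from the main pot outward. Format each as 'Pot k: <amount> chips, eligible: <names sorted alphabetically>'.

Pot 1: 45 chips, eligible: A, B, C
Pot 2: 18 chips, eligible: A, C

Derivation:
Contributions: A=24, B=15, C=24
Pot levels (distinct totals of non-folded players): 15, 24
Layer 1-15: 15 each from A, B, C = 15*3 = 45 chips; eligible A, B, C
Layer 16-24: 9 each from A, C = 9*2 = 18 chips; eligible A, C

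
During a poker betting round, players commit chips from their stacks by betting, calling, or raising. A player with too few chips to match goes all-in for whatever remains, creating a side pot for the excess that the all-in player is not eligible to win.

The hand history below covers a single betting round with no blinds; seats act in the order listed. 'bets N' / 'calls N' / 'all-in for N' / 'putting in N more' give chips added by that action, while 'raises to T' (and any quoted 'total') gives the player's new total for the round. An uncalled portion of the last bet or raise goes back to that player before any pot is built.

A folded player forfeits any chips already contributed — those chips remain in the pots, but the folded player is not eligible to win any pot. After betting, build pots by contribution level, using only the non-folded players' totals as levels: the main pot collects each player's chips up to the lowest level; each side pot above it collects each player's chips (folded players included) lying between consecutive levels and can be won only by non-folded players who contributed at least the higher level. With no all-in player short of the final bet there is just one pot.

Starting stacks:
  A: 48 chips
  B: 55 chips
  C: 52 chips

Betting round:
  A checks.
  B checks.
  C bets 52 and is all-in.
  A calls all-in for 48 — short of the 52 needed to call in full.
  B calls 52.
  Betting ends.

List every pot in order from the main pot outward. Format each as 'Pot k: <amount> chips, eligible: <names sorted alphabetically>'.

Contributions: A=48, B=52, C=52
Pot levels (distinct totals of non-folded players): 48, 52
Layer 1-48: 48 each from A, B, C = 48*3 = 144 chips; eligible A, B, C
Layer 49-52: 4 each from B, C = 4*2 = 8 chips; eligible B, C

Pot 1: 144 chips, eligible: A, B, C
Pot 2: 8 chips, eligible: B, C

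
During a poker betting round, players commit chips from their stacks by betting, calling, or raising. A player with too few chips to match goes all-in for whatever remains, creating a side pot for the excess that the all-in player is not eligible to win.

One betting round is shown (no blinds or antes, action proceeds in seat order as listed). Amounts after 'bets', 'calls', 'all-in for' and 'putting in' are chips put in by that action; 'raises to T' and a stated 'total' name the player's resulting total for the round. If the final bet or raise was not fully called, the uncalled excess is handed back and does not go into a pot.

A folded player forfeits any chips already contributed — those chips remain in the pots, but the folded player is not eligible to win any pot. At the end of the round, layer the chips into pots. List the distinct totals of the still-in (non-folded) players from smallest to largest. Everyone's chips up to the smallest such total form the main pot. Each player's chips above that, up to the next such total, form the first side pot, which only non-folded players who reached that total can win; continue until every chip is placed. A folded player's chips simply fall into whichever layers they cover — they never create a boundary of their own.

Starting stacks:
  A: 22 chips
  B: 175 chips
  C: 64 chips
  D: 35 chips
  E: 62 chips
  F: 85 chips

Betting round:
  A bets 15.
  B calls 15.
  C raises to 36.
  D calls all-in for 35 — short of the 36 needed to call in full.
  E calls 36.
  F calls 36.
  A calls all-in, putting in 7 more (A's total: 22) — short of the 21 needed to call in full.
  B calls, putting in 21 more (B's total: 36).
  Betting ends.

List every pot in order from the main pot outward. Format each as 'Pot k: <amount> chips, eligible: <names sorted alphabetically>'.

Pot 1: 132 chips, eligible: A, B, C, D, E, F
Pot 2: 65 chips, eligible: B, C, D, E, F
Pot 3: 4 chips, eligible: B, C, E, F

Derivation:
Contributions: A=22, B=36, C=36, D=35, E=36, F=36
Pot levels (distinct totals of non-folded players): 22, 35, 36
Layer 1-22: 22 each from A, B, C, D, E, F = 22*6 = 132 chips; eligible A, B, C, D, E, F
Layer 23-35: 13 each from B, C, D, E, F = 13*5 = 65 chips; eligible B, C, D, E, F
Layer 36-36: 1 each from B, C, E, F = 1*4 = 4 chips; eligible B, C, E, F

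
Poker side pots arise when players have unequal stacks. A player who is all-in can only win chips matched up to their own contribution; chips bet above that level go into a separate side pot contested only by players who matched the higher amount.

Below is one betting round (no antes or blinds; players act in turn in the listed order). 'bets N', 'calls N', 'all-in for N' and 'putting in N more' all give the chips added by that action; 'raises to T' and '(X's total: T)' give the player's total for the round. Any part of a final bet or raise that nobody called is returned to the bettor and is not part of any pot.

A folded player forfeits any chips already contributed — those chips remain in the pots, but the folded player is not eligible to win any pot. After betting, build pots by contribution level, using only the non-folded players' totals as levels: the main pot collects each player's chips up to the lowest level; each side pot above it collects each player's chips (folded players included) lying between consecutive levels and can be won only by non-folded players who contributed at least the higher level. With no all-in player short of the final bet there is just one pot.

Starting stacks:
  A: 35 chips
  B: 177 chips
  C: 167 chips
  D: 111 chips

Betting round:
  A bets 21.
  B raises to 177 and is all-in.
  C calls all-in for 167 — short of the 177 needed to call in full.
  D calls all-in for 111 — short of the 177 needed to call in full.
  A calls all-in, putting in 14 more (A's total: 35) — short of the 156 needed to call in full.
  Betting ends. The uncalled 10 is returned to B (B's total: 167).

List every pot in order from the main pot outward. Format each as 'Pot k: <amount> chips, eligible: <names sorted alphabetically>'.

Contributions (after 10 returned to B): A=35, B=167, C=167, D=111
Pot levels (distinct totals of non-folded players): 35, 111, 167
Layer 1-35: 35 each from A, B, C, D = 35*4 = 140 chips; eligible A, B, C, D
Layer 36-111: 76 each from B, C, D = 76*3 = 228 chips; eligible B, C, D
Layer 112-167: 56 each from B, C = 56*2 = 112 chips; eligible B, C

Pot 1: 140 chips, eligible: A, B, C, D
Pot 2: 228 chips, eligible: B, C, D
Pot 3: 112 chips, eligible: B, C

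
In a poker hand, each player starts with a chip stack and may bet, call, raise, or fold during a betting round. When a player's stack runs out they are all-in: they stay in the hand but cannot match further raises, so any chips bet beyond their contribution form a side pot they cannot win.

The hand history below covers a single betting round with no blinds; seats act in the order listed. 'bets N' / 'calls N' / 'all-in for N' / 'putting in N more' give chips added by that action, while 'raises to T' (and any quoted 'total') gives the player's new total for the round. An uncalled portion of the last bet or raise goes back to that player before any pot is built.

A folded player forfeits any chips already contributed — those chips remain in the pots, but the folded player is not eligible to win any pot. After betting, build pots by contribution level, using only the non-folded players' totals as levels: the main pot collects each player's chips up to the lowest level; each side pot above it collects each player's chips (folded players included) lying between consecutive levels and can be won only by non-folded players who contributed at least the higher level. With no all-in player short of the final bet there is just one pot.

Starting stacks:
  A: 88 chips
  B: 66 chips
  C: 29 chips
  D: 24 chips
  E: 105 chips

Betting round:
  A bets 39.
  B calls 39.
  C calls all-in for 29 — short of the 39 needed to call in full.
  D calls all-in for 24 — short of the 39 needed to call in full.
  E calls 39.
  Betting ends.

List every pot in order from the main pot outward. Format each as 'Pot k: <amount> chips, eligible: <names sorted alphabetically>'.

Contributions: A=39, B=39, C=29, D=24, E=39
Pot levels (distinct totals of non-folded players): 24, 29, 39
Layer 1-24: 24 each from A, B, C, D, E = 24*5 = 120 chips; eligible A, B, C, D, E
Layer 25-29: 5 each from A, B, C, E = 5*4 = 20 chips; eligible A, B, C, E
Layer 30-39: 10 each from A, B, E = 10*3 = 30 chips; eligible A, B, E

Pot 1: 120 chips, eligible: A, B, C, D, E
Pot 2: 20 chips, eligible: A, B, C, E
Pot 3: 30 chips, eligible: A, B, E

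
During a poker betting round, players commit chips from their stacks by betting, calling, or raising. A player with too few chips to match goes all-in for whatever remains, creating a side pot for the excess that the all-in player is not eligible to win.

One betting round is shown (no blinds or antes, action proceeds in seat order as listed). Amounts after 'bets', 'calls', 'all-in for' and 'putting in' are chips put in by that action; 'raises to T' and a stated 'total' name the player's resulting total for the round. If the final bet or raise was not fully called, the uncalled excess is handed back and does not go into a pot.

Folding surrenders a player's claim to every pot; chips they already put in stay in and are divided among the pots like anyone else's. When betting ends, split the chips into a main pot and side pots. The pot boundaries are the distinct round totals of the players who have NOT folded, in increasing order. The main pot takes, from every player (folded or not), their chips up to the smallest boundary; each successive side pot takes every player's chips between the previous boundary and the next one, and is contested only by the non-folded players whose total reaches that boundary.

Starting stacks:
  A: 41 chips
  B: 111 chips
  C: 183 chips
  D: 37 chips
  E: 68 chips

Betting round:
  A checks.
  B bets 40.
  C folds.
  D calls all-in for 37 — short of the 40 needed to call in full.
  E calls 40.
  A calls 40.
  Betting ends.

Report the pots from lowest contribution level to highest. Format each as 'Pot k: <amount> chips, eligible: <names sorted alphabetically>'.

Pot 1: 148 chips, eligible: A, B, D, E
Pot 2: 9 chips, eligible: A, B, E

Derivation:
Contributions: A=40, B=40, D=37, E=40
Folded: C
Pot levels (distinct totals of non-folded players): 37, 40
Layer 1-37: 37 each from A, B, D, E = 37*4 = 148 chips; eligible A, B, D, E
Layer 38-40: 3 each from A, B, E = 3*3 = 9 chips; eligible A, B, E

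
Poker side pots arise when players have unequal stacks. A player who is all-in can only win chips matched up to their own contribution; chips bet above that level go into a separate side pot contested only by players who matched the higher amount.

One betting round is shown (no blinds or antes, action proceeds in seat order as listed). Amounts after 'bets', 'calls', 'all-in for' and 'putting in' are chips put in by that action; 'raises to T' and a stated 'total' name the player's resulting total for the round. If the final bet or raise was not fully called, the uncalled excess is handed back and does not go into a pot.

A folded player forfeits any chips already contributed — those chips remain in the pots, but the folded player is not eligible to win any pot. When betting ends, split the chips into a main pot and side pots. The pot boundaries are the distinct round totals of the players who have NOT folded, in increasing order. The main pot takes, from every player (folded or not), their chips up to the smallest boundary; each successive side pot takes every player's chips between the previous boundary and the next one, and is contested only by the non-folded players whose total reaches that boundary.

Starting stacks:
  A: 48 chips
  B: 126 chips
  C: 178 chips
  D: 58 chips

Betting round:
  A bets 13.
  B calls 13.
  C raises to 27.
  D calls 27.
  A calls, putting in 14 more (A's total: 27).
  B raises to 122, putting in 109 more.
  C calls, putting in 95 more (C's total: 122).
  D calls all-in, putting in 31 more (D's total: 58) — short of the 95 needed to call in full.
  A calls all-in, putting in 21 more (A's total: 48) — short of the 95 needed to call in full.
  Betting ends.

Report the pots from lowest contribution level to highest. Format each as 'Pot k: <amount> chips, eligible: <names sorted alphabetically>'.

Pot 1: 192 chips, eligible: A, B, C, D
Pot 2: 30 chips, eligible: B, C, D
Pot 3: 128 chips, eligible: B, C

Derivation:
Contributions: A=48, B=122, C=122, D=58
Pot levels (distinct totals of non-folded players): 48, 58, 122
Layer 1-48: 48 each from A, B, C, D = 48*4 = 192 chips; eligible A, B, C, D
Layer 49-58: 10 each from B, C, D = 10*3 = 30 chips; eligible B, C, D
Layer 59-122: 64 each from B, C = 64*2 = 128 chips; eligible B, C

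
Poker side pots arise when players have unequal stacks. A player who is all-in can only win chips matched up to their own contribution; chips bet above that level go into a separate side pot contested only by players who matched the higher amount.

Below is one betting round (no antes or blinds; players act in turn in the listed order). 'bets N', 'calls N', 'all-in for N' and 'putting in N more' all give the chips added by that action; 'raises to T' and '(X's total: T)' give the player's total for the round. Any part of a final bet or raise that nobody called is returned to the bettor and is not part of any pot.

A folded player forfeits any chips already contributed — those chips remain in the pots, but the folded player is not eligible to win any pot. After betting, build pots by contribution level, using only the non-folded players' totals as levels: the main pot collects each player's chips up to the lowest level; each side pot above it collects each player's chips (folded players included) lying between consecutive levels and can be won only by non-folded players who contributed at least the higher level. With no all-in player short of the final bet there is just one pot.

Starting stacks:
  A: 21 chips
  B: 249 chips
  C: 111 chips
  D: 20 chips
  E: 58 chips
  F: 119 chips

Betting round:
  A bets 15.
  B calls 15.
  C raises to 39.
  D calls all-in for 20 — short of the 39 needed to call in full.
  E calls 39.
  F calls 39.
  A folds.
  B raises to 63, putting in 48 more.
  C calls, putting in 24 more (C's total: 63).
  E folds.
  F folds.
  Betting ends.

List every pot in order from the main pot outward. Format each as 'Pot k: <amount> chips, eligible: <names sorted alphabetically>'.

Contributions: A=15, B=63, C=63, D=20, E=39, F=39
Folded: A, E, F
Pot levels (distinct totals of non-folded players): 20, 63
Layer 1-20: A 15 + B 20 + C 20 + D 20 + E 20 + F 20 = 115 chips; eligible B, C, D
Layer 21-63: B 43 + C 43 + E 19 + F 19 = 124 chips; eligible B, C

Pot 1: 115 chips, eligible: B, C, D
Pot 2: 124 chips, eligible: B, C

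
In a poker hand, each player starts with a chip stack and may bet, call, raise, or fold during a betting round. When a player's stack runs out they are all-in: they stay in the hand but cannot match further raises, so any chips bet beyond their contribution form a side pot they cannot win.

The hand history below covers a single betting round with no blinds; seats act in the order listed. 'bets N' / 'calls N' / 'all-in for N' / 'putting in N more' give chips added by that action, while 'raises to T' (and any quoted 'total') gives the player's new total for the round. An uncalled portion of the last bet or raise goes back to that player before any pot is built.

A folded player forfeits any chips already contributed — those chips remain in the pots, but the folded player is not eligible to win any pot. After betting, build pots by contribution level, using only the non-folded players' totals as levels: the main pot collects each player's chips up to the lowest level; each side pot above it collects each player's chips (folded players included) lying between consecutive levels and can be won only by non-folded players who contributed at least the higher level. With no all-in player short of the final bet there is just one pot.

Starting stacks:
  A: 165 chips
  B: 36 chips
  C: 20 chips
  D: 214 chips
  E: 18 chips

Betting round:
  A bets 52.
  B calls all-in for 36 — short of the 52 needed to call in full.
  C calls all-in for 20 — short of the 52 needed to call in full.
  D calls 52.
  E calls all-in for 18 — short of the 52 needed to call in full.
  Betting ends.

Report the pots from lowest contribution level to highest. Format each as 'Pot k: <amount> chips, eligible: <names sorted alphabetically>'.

Contributions: A=52, B=36, C=20, D=52, E=18
Pot levels (distinct totals of non-folded players): 18, 20, 36, 52
Layer 1-18: 18 each from A, B, C, D, E = 18*5 = 90 chips; eligible A, B, C, D, E
Layer 19-20: 2 each from A, B, C, D = 2*4 = 8 chips; eligible A, B, C, D
Layer 21-36: 16 each from A, B, D = 16*3 = 48 chips; eligible A, B, D
Layer 37-52: 16 each from A, D = 16*2 = 32 chips; eligible A, D

Pot 1: 90 chips, eligible: A, B, C, D, E
Pot 2: 8 chips, eligible: A, B, C, D
Pot 3: 48 chips, eligible: A, B, D
Pot 4: 32 chips, eligible: A, D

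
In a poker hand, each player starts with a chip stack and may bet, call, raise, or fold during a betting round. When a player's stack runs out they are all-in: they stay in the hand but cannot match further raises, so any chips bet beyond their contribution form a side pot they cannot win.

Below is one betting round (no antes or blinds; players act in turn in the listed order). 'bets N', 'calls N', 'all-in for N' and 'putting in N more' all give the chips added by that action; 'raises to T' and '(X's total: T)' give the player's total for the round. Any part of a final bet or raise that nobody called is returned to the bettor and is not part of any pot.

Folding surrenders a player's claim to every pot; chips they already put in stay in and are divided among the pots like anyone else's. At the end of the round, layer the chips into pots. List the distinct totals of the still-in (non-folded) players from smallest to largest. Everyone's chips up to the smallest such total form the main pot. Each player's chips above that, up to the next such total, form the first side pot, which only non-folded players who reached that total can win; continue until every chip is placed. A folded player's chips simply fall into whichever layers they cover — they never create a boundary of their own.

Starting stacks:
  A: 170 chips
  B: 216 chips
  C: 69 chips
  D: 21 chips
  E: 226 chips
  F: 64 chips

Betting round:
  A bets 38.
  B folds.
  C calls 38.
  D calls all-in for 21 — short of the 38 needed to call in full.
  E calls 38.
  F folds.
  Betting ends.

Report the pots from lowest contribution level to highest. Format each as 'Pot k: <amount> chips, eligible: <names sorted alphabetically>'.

Contributions: A=38, C=38, D=21, E=38
Folded: B, F
Pot levels (distinct totals of non-folded players): 21, 38
Layer 1-21: 21 each from A, C, D, E = 21*4 = 84 chips; eligible A, C, D, E
Layer 22-38: 17 each from A, C, E = 17*3 = 51 chips; eligible A, C, E

Pot 1: 84 chips, eligible: A, C, D, E
Pot 2: 51 chips, eligible: A, C, E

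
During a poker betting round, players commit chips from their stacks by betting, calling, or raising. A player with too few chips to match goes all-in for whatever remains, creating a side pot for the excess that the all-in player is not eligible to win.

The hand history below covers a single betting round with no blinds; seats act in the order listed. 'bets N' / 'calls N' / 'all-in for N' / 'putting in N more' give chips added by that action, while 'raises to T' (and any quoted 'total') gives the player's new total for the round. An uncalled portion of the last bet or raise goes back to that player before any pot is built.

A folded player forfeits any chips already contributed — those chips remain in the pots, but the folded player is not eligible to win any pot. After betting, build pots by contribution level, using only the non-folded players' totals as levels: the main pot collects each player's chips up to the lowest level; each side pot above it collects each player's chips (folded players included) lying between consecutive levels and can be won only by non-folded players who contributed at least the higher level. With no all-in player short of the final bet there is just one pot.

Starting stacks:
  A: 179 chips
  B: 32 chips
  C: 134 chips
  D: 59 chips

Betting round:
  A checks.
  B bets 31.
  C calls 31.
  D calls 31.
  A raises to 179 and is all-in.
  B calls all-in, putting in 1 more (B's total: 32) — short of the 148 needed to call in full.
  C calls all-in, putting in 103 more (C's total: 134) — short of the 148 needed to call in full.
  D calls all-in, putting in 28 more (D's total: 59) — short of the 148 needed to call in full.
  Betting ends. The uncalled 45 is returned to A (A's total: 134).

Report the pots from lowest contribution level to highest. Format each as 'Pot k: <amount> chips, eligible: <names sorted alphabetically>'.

Pot 1: 128 chips, eligible: A, B, C, D
Pot 2: 81 chips, eligible: A, C, D
Pot 3: 150 chips, eligible: A, C

Derivation:
Contributions (after 45 returned to A): A=134, B=32, C=134, D=59
Pot levels (distinct totals of non-folded players): 32, 59, 134
Layer 1-32: 32 each from A, B, C, D = 32*4 = 128 chips; eligible A, B, C, D
Layer 33-59: 27 each from A, C, D = 27*3 = 81 chips; eligible A, C, D
Layer 60-134: 75 each from A, C = 75*2 = 150 chips; eligible A, C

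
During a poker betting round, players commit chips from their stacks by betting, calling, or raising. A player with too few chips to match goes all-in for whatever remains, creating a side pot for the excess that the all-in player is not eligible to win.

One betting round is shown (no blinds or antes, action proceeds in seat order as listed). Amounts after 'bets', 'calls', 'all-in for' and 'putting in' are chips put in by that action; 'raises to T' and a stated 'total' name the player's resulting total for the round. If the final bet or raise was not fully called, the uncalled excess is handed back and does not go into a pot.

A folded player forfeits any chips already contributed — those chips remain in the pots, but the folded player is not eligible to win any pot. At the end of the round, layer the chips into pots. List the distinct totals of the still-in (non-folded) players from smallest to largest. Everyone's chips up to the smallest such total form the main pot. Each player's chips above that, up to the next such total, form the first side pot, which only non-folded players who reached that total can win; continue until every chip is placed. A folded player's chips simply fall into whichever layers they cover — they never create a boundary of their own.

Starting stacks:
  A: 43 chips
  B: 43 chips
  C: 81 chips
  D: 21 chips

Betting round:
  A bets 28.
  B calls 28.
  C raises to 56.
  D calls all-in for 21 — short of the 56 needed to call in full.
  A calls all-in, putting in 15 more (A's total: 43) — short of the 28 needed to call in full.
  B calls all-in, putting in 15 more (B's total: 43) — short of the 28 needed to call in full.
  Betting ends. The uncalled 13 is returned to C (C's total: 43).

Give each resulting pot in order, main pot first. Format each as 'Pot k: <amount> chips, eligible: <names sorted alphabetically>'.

Pot 1: 84 chips, eligible: A, B, C, D
Pot 2: 66 chips, eligible: A, B, C

Derivation:
Contributions (after 13 returned to C): A=43, B=43, C=43, D=21
Pot levels (distinct totals of non-folded players): 21, 43
Layer 1-21: 21 each from A, B, C, D = 21*4 = 84 chips; eligible A, B, C, D
Layer 22-43: 22 each from A, B, C = 22*3 = 66 chips; eligible A, B, C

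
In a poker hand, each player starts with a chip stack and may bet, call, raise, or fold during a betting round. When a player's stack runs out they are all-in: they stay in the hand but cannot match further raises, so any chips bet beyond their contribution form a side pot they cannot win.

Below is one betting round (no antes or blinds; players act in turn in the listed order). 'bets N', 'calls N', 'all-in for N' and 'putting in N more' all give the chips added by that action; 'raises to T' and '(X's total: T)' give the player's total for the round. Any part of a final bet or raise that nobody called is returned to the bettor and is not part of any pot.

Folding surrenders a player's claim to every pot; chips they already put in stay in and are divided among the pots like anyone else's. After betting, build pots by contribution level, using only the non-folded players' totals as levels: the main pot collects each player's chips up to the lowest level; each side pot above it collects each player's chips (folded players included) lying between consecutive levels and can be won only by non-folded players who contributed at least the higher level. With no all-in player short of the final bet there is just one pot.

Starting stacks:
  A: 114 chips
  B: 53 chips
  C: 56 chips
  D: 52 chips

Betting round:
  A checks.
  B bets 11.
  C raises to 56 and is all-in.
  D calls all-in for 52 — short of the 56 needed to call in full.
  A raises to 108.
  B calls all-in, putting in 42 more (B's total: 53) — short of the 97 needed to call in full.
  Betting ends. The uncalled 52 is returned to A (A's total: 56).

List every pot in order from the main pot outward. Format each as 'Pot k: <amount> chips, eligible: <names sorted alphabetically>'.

Contributions (after 52 returned to A): A=56, B=53, C=56, D=52
Pot levels (distinct totals of non-folded players): 52, 53, 56
Layer 1-52: 52 each from A, B, C, D = 52*4 = 208 chips; eligible A, B, C, D
Layer 53-53: 1 each from A, B, C = 1*3 = 3 chips; eligible A, B, C
Layer 54-56: 3 each from A, C = 3*2 = 6 chips; eligible A, C

Pot 1: 208 chips, eligible: A, B, C, D
Pot 2: 3 chips, eligible: A, B, C
Pot 3: 6 chips, eligible: A, C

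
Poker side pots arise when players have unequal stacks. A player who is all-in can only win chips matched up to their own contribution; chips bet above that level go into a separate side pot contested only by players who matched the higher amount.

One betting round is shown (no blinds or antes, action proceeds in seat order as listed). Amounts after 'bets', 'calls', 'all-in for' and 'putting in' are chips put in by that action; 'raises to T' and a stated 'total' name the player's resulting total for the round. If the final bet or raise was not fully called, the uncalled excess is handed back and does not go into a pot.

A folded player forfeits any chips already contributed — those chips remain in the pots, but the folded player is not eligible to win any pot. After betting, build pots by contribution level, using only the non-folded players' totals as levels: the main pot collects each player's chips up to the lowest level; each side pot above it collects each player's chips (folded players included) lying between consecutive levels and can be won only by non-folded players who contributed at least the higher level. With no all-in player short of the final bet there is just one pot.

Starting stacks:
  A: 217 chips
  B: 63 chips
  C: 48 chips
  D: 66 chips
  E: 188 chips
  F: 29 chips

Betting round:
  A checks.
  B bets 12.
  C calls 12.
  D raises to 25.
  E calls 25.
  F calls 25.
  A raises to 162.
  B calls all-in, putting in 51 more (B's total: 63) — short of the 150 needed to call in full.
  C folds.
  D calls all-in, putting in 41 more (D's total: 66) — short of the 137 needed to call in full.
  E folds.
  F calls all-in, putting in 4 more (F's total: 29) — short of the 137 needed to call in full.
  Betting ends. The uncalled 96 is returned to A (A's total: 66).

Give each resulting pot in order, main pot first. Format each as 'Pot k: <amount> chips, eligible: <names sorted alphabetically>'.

Pot 1: 153 chips, eligible: A, B, D, F
Pot 2: 102 chips, eligible: A, B, D
Pot 3: 6 chips, eligible: A, D

Derivation:
Contributions (after 96 returned to A): A=66, B=63, C=12, D=66, E=25, F=29
Folded: C, E
Pot levels (distinct totals of non-folded players): 29, 63, 66
Layer 1-29: A 29 + B 29 + C 12 + D 29 + E 25 + F 29 = 153 chips; eligible A, B, D, F
Layer 30-63: 34 each from A, B, D = 34*3 = 102 chips; eligible A, B, D
Layer 64-66: 3 each from A, D = 3*2 = 6 chips; eligible A, D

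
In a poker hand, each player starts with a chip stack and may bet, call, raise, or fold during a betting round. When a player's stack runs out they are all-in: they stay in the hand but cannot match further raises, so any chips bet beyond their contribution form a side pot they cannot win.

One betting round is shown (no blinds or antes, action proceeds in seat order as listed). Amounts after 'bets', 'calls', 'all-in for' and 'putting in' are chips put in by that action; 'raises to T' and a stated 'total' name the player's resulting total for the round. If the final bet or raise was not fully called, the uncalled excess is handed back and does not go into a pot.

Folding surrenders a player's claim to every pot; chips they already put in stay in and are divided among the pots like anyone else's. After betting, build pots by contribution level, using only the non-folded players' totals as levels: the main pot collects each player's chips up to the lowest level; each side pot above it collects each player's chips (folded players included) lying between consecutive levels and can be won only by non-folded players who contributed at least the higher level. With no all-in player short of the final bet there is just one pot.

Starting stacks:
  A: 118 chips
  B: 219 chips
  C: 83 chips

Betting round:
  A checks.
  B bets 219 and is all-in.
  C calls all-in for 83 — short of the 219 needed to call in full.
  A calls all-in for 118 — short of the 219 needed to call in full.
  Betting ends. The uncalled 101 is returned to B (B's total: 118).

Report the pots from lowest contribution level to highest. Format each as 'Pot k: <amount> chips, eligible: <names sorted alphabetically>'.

Pot 1: 249 chips, eligible: A, B, C
Pot 2: 70 chips, eligible: A, B

Derivation:
Contributions (after 101 returned to B): A=118, B=118, C=83
Pot levels (distinct totals of non-folded players): 83, 118
Layer 1-83: 83 each from A, B, C = 83*3 = 249 chips; eligible A, B, C
Layer 84-118: 35 each from A, B = 35*2 = 70 chips; eligible A, B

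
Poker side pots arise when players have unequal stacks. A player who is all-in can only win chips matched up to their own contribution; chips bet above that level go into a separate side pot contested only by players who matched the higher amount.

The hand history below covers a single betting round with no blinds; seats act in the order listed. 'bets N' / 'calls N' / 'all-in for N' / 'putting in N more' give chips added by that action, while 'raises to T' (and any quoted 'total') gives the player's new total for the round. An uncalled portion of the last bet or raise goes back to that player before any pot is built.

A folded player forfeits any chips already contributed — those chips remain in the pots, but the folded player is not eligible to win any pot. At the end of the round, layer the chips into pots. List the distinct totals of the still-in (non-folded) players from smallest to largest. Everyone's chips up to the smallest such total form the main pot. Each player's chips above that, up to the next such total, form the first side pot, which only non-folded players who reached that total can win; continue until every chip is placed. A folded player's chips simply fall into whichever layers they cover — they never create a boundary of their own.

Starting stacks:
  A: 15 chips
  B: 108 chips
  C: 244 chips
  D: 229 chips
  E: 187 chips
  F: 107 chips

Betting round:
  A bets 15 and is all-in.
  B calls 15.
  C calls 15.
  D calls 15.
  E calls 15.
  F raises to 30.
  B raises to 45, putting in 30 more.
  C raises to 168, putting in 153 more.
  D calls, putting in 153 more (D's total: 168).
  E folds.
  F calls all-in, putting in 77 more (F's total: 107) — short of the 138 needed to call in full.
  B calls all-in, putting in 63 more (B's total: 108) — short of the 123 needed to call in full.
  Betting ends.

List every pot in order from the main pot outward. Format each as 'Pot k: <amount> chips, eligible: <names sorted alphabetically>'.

Contributions: A=15, B=108, C=168, D=168, E=15, F=107
Folded: E
Pot levels (distinct totals of non-folded players): 15, 107, 108, 168
Layer 1-15: 15 each from A, B, C, D, E, F = 15*6 = 90 chips; eligible A, B, C, D, F
Layer 16-107: 92 each from B, C, D, F = 92*4 = 368 chips; eligible B, C, D, F
Layer 108-108: 1 each from B, C, D = 1*3 = 3 chips; eligible B, C, D
Layer 109-168: 60 each from C, D = 60*2 = 120 chips; eligible C, D

Pot 1: 90 chips, eligible: A, B, C, D, F
Pot 2: 368 chips, eligible: B, C, D, F
Pot 3: 3 chips, eligible: B, C, D
Pot 4: 120 chips, eligible: C, D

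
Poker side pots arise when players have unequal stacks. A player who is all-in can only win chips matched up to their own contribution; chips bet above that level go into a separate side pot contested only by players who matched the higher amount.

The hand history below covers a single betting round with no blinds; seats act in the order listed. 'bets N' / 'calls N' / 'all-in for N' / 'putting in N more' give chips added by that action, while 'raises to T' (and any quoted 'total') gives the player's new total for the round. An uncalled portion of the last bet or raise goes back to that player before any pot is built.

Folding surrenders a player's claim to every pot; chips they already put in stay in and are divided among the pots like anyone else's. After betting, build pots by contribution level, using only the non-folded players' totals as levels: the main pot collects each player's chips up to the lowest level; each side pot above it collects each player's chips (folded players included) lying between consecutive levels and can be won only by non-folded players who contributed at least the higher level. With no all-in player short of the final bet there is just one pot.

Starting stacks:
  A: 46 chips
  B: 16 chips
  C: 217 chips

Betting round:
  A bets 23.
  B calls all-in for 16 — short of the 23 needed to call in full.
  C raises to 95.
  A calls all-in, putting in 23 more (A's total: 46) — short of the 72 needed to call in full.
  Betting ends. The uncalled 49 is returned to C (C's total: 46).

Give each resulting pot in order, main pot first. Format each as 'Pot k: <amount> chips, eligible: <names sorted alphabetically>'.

Contributions (after 49 returned to C): A=46, B=16, C=46
Pot levels (distinct totals of non-folded players): 16, 46
Layer 1-16: 16 each from A, B, C = 16*3 = 48 chips; eligible A, B, C
Layer 17-46: 30 each from A, C = 30*2 = 60 chips; eligible A, C

Pot 1: 48 chips, eligible: A, B, C
Pot 2: 60 chips, eligible: A, C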